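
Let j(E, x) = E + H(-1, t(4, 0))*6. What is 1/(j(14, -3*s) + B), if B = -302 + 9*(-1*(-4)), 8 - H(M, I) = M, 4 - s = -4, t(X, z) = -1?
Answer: -1/198 ≈ -0.0050505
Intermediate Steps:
s = 8 (s = 4 - 1*(-4) = 4 + 4 = 8)
H(M, I) = 8 - M
j(E, x) = 54 + E (j(E, x) = E + (8 - 1*(-1))*6 = E + (8 + 1)*6 = E + 9*6 = E + 54 = 54 + E)
B = -266 (B = -302 + 9*4 = -302 + 36 = -266)
1/(j(14, -3*s) + B) = 1/((54 + 14) - 266) = 1/(68 - 266) = 1/(-198) = -1/198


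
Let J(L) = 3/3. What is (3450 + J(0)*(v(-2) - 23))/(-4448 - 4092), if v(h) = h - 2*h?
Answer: -3429/8540 ≈ -0.40152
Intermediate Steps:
J(L) = 1 (J(L) = 3*(⅓) = 1)
v(h) = -h
(3450 + J(0)*(v(-2) - 23))/(-4448 - 4092) = (3450 + 1*(-1*(-2) - 23))/(-4448 - 4092) = (3450 + 1*(2 - 23))/(-8540) = (3450 + 1*(-21))*(-1/8540) = (3450 - 21)*(-1/8540) = 3429*(-1/8540) = -3429/8540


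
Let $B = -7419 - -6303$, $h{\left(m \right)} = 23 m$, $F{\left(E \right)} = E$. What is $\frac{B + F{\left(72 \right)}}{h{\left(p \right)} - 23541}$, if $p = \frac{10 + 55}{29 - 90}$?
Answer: $\frac{15921}{359374} \approx 0.044302$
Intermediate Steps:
$p = - \frac{65}{61}$ ($p = \frac{65}{-61} = 65 \left(- \frac{1}{61}\right) = - \frac{65}{61} \approx -1.0656$)
$B = -1116$ ($B = -7419 + 6303 = -1116$)
$\frac{B + F{\left(72 \right)}}{h{\left(p \right)} - 23541} = \frac{-1116 + 72}{23 \left(- \frac{65}{61}\right) - 23541} = - \frac{1044}{- \frac{1495}{61} - 23541} = - \frac{1044}{- \frac{1437496}{61}} = \left(-1044\right) \left(- \frac{61}{1437496}\right) = \frac{15921}{359374}$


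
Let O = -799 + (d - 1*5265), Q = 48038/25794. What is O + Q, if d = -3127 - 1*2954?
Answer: -156610046/12897 ≈ -12143.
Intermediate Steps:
d = -6081 (d = -3127 - 2954 = -6081)
Q = 24019/12897 (Q = 48038*(1/25794) = 24019/12897 ≈ 1.8624)
O = -12145 (O = -799 + (-6081 - 1*5265) = -799 + (-6081 - 5265) = -799 - 11346 = -12145)
O + Q = -12145 + 24019/12897 = -156610046/12897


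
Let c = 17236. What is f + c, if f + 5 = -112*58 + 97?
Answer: 10832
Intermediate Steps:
f = -6404 (f = -5 + (-112*58 + 97) = -5 + (-6496 + 97) = -5 - 6399 = -6404)
f + c = -6404 + 17236 = 10832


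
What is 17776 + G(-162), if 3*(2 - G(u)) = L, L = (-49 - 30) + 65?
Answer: 53348/3 ≈ 17783.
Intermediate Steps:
L = -14 (L = -79 + 65 = -14)
G(u) = 20/3 (G(u) = 2 - ⅓*(-14) = 2 + 14/3 = 20/3)
17776 + G(-162) = 17776 + 20/3 = 53348/3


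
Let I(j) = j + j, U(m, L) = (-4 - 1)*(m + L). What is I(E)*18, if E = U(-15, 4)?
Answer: 1980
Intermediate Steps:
U(m, L) = -5*L - 5*m (U(m, L) = -5*(L + m) = -5*L - 5*m)
E = 55 (E = -5*4 - 5*(-15) = -20 + 75 = 55)
I(j) = 2*j
I(E)*18 = (2*55)*18 = 110*18 = 1980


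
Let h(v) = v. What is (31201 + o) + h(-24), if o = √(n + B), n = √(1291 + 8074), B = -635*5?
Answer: 31177 + √(-3175 + √9365) ≈ 31177.0 + 55.482*I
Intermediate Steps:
B = -3175
n = √9365 ≈ 96.773
o = √(-3175 + √9365) (o = √(√9365 - 3175) = √(-3175 + √9365) ≈ 55.482*I)
(31201 + o) + h(-24) = (31201 + √(-3175 + √9365)) - 24 = 31177 + √(-3175 + √9365)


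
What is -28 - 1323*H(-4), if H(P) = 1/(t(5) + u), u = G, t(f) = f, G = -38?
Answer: 133/11 ≈ 12.091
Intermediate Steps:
u = -38
H(P) = -1/33 (H(P) = 1/(5 - 38) = 1/(-33) = -1/33)
-28 - 1323*H(-4) = -28 - 1323*(-1/33) = -28 + 441/11 = 133/11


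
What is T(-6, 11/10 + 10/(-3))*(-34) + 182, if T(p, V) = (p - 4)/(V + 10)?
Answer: 52606/233 ≈ 225.78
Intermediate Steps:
T(p, V) = (-4 + p)/(10 + V)
T(-6, 11/10 + 10/(-3))*(-34) + 182 = ((-4 - 6)/(10 + (11/10 + 10/(-3))))*(-34) + 182 = (-10/(10 + (11*(⅒) + 10*(-⅓))))*(-34) + 182 = (-10/(10 + (11/10 - 10/3)))*(-34) + 182 = (-10/(10 - 67/30))*(-34) + 182 = (-10/(233/30))*(-34) + 182 = ((30/233)*(-10))*(-34) + 182 = -300/233*(-34) + 182 = 10200/233 + 182 = 52606/233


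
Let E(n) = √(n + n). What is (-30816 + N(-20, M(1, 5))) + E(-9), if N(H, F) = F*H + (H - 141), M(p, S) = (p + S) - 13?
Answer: -30837 + 3*I*√2 ≈ -30837.0 + 4.2426*I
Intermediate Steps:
M(p, S) = -13 + S + p (M(p, S) = (S + p) - 13 = -13 + S + p)
E(n) = √2*√n (E(n) = √(2*n) = √2*√n)
N(H, F) = -141 + H + F*H (N(H, F) = F*H + (-141 + H) = -141 + H + F*H)
(-30816 + N(-20, M(1, 5))) + E(-9) = (-30816 + (-141 - 20 + (-13 + 5 + 1)*(-20))) + √2*√(-9) = (-30816 + (-141 - 20 - 7*(-20))) + √2*(3*I) = (-30816 + (-141 - 20 + 140)) + 3*I*√2 = (-30816 - 21) + 3*I*√2 = -30837 + 3*I*√2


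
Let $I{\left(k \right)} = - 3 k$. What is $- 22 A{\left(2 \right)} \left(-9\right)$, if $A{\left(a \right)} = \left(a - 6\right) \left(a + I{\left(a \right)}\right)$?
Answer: $3168$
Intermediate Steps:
$A{\left(a \right)} = - 2 a \left(-6 + a\right)$ ($A{\left(a \right)} = \left(a - 6\right) \left(a - 3 a\right) = \left(-6 + a\right) \left(- 2 a\right) = - 2 a \left(-6 + a\right)$)
$- 22 A{\left(2 \right)} \left(-9\right) = - 22 \cdot 2 \cdot 2 \left(6 - 2\right) \left(-9\right) = - 22 \cdot 2 \cdot 2 \cdot 4 \left(-9\right) = \left(-22\right) 16 \left(-9\right) = \left(-352\right) \left(-9\right) = 3168$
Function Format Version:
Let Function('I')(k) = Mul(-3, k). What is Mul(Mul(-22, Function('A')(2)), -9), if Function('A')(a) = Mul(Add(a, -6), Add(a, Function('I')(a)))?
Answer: 3168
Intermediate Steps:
Function('A')(a) = Mul(-2, a, Add(-6, a)) (Function('A')(a) = Mul(Add(a, -6), Add(a, Mul(-3, a))) = Mul(Add(-6, a), Mul(-2, a)) = Mul(-2, a, Add(-6, a)))
Mul(Mul(-22, Function('A')(2)), -9) = Mul(Mul(-22, Mul(2, 2, Add(6, Mul(-1, 2)))), -9) = Mul(Mul(-22, Mul(2, 2, Add(6, -2))), -9) = Mul(Mul(-22, Mul(2, 2, 4)), -9) = Mul(Mul(-22, 16), -9) = Mul(-352, -9) = 3168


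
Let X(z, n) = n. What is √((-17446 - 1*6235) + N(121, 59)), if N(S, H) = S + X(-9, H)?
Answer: I*√23501 ≈ 153.3*I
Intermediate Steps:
N(S, H) = H + S (N(S, H) = S + H = H + S)
√((-17446 - 1*6235) + N(121, 59)) = √((-17446 - 1*6235) + (59 + 121)) = √((-17446 - 6235) + 180) = √(-23681 + 180) = √(-23501) = I*√23501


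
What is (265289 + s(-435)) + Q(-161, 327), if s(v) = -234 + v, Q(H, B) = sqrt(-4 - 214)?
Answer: 264620 + I*sqrt(218) ≈ 2.6462e+5 + 14.765*I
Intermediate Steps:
Q(H, B) = I*sqrt(218) (Q(H, B) = sqrt(-218) = I*sqrt(218))
(265289 + s(-435)) + Q(-161, 327) = (265289 + (-234 - 435)) + I*sqrt(218) = (265289 - 669) + I*sqrt(218) = 264620 + I*sqrt(218)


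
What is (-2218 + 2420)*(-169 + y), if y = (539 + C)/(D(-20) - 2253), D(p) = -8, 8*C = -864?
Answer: -77273080/2261 ≈ -34177.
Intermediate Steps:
C = -108 (C = (1/8)*(-864) = -108)
y = -431/2261 (y = (539 - 108)/(-8 - 2253) = 431/(-2261) = 431*(-1/2261) = -431/2261 ≈ -0.19062)
(-2218 + 2420)*(-169 + y) = (-2218 + 2420)*(-169 - 431/2261) = 202*(-382540/2261) = -77273080/2261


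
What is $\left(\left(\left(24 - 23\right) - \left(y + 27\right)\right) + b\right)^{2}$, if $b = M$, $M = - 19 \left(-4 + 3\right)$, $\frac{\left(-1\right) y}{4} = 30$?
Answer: $12769$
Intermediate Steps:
$y = -120$ ($y = \left(-4\right) 30 = -120$)
$M = 19$ ($M = \left(-19\right) \left(-1\right) = 19$)
$b = 19$
$\left(\left(\left(24 - 23\right) - \left(y + 27\right)\right) + b\right)^{2} = \left(\left(\left(24 - 23\right) - \left(-120 + 27\right)\right) + 19\right)^{2} = \left(\left(\left(24 - 23\right) - -93\right) + 19\right)^{2} = \left(\left(\left(24 - 23\right) + 93\right) + 19\right)^{2} = \left(\left(1 + 93\right) + 19\right)^{2} = \left(94 + 19\right)^{2} = 113^{2} = 12769$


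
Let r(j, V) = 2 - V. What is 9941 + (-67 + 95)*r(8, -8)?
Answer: 10221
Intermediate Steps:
9941 + (-67 + 95)*r(8, -8) = 9941 + (-67 + 95)*(2 - 1*(-8)) = 9941 + 28*(2 + 8) = 9941 + 28*10 = 9941 + 280 = 10221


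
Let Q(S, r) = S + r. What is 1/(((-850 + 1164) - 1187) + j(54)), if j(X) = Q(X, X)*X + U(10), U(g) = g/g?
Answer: 1/4960 ≈ 0.00020161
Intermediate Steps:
U(g) = 1
j(X) = 1 + 2*X**2 (j(X) = (X + X)*X + 1 = (2*X)*X + 1 = 2*X**2 + 1 = 1 + 2*X**2)
1/(((-850 + 1164) - 1187) + j(54)) = 1/(((-850 + 1164) - 1187) + (1 + 2*54**2)) = 1/((314 - 1187) + (1 + 2*2916)) = 1/(-873 + (1 + 5832)) = 1/(-873 + 5833) = 1/4960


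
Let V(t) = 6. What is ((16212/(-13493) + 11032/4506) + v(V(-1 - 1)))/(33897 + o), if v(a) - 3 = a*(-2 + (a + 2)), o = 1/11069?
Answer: 13542823904627/11406157496802726 ≈ 0.0011873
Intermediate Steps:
o = 1/11069 ≈ 9.0342e-5
v(a) = 3 + a² (v(a) = 3 + a*(-2 + (a + 2)) = 3 + a*(-2 + (2 + a)) = 3 + a*a = 3 + a²)
((16212/(-13493) + 11032/4506) + v(V(-1 - 1)))/(33897 + o) = ((16212/(-13493) + 11032/4506) + (3 + 6²))/(33897 + 1/11069) = ((16212*(-1/13493) + 11032*(1/4506)) + (3 + 36))/(375205894/11069) = ((-16212/13493 + 5516/2253) + 39)*(11069/375205894) = (37901752/30399729 + 39)*(11069/375205894) = (1223491183/30399729)*(11069/375205894) = 13542823904627/11406157496802726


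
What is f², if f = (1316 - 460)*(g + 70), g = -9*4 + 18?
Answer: 1981318144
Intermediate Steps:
g = -18 (g = -36 + 18 = -18)
f = 44512 (f = (1316 - 460)*(-18 + 70) = 856*52 = 44512)
f² = 44512² = 1981318144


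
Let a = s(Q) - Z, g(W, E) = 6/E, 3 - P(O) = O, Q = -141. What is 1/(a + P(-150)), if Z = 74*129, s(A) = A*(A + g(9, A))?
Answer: 1/10494 ≈ 9.5293e-5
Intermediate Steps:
P(O) = 3 - O
s(A) = A*(A + 6/A)
Z = 9546
a = 10341 (a = (6 + (-141)**2) - 1*9546 = (6 + 19881) - 9546 = 19887 - 9546 = 10341)
1/(a + P(-150)) = 1/(10341 + (3 - 1*(-150))) = 1/(10341 + (3 + 150)) = 1/(10341 + 153) = 1/10494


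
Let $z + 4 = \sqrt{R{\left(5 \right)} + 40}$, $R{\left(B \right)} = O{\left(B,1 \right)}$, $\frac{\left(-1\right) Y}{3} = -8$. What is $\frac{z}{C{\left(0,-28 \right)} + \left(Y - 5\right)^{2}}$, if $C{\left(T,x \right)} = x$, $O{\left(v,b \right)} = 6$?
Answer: $- \frac{4}{333} + \frac{\sqrt{46}}{333} \approx 0.0083553$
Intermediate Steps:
$Y = 24$ ($Y = \left(-3\right) \left(-8\right) = 24$)
$R{\left(B \right)} = 6$
$z = -4 + \sqrt{46}$ ($z = -4 + \sqrt{6 + 40} = -4 + \sqrt{46} \approx 2.7823$)
$\frac{z}{C{\left(0,-28 \right)} + \left(Y - 5\right)^{2}} = \frac{-4 + \sqrt{46}}{-28 + \left(24 - 5\right)^{2}} = \frac{-4 + \sqrt{46}}{-28 + 19^{2}} = \frac{-4 + \sqrt{46}}{-28 + 361} = \frac{-4 + \sqrt{46}}{333} = - \frac{4}{333} + \frac{\sqrt{46}}{333}$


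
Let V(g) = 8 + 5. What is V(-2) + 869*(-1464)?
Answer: -1272203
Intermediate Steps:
V(g) = 13
V(-2) + 869*(-1464) = 13 + 869*(-1464) = 13 - 1272216 = -1272203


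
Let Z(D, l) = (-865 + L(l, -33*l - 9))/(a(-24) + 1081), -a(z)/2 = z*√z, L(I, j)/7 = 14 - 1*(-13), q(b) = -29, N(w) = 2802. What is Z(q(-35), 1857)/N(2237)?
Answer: -365378/1714623657 + 10816*I*√6/571541219 ≈ -0.0002131 + 4.6355e-5*I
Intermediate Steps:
L(I, j) = 189 (L(I, j) = 7*(14 - 1*(-13)) = 7*(14 + 13) = 7*27 = 189)
a(z) = -2*z^(3/2) (a(z) = -2*z*√z = -2*z^(3/2))
Z(D, l) = -676/(1081 + 96*I*√6) (Z(D, l) = (-865 + 189)/(-(-96)*I*√6 + 1081) = -676/(-(-96)*I*√6 + 1081) = -676/(96*I*√6 + 1081) = -676/(1081 + 96*I*√6))
Z(q(-35), 1857)/N(2237) = (-730756/1223857 + 64896*I*√6/1223857)/2802 = (-730756/1223857 + 64896*I*√6/1223857)*(1/2802) = -365378/1714623657 + 10816*I*√6/571541219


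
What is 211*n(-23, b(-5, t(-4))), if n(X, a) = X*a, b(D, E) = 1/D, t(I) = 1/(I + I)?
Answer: 4853/5 ≈ 970.60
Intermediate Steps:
t(I) = 1/(2*I)
211*n(-23, b(-5, t(-4))) = 211*(-23/(-5)) = 211*(-23*(-⅕)) = 211*(23/5) = 4853/5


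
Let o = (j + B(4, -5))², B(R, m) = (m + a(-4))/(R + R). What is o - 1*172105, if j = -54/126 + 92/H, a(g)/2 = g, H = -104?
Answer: -91208320999/529984 ≈ -1.7210e+5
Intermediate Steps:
a(g) = 2*g
B(R, m) = (-8 + m)/(2*R) (B(R, m) = (m + 2*(-4))/(R + R) = (m - 8)/((2*R)) = (-8 + m)*(1/(2*R)) = (-8 + m)/(2*R))
j = -239/182 (j = -54/126 + 92/(-104) = -54*1/126 + 92*(-1/104) = -3/7 - 23/26 = -239/182 ≈ -1.3132)
o = 4575321/529984 (o = (-239/182 + (½)*(-8 - 5)/4)² = (-239/182 + (½)*(¼)*(-13))² = (-239/182 - 13/8)² = (-2139/728)² = 4575321/529984 ≈ 8.6329)
o - 1*172105 = 4575321/529984 - 1*172105 = 4575321/529984 - 172105 = -91208320999/529984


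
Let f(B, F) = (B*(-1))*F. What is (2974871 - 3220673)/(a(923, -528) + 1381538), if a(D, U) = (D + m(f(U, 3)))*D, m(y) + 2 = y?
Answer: -245802/3693653 ≈ -0.066547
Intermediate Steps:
f(B, F) = -B*F (f(B, F) = (-B)*F = -B*F)
m(y) = -2 + y
a(D, U) = D*(-2 + D - 3*U) (a(D, U) = (D + (-2 - 1*U*3))*D = (D + (-2 - 3*U))*D = (-2 + D - 3*U)*D = D*(-2 + D - 3*U))
(2974871 - 3220673)/(a(923, -528) + 1381538) = (2974871 - 3220673)/(923*(-2 + 923 - 3*(-528)) + 1381538) = -245802/(923*(-2 + 923 + 1584) + 1381538) = -245802/(923*2505 + 1381538) = -245802/(2312115 + 1381538) = -245802/3693653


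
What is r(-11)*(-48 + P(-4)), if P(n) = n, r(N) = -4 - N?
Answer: -364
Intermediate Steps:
r(-11)*(-48 + P(-4)) = (-4 - 1*(-11))*(-48 - 4) = (-4 + 11)*(-52) = 7*(-52) = -364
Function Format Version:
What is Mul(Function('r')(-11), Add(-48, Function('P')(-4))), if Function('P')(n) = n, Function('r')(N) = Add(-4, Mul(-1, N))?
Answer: -364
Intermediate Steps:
Mul(Function('r')(-11), Add(-48, Function('P')(-4))) = Mul(Add(-4, Mul(-1, -11)), Add(-48, -4)) = Mul(Add(-4, 11), -52) = Mul(7, -52) = -364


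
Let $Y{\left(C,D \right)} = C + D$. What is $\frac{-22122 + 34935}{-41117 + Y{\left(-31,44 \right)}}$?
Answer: $- \frac{12813}{41104} \approx -0.31172$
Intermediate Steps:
$\frac{-22122 + 34935}{-41117 + Y{\left(-31,44 \right)}} = \frac{-22122 + 34935}{-41117 + \left(-31 + 44\right)} = \frac{12813}{-41117 + 13} = \frac{12813}{-41104} = 12813 \left(- \frac{1}{41104}\right) = - \frac{12813}{41104}$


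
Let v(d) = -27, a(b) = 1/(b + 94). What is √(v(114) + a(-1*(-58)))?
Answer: I*√155914/76 ≈ 5.1955*I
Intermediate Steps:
a(b) = 1/(94 + b)
√(v(114) + a(-1*(-58))) = √(-27 + 1/(94 - 1*(-58))) = √(-27 + 1/(94 + 58)) = √(-27 + 1/152) = √(-4103/152) = I*√155914/76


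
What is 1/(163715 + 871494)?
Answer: 1/1035209 ≈ 9.6599e-7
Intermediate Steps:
1/(163715 + 871494) = 1/1035209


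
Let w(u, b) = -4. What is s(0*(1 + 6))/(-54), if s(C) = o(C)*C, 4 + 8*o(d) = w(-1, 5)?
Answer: 0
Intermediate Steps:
o(d) = -1 (o(d) = -1/2 + (1/8)*(-4) = -1/2 - 1/2 = -1)
s(C) = -C
s(0*(1 + 6))/(-54) = (-0*(1 + 6))/(-54) = -(-1)*0*7/54 = -(-1)*0/54 = -1/54*0 = 0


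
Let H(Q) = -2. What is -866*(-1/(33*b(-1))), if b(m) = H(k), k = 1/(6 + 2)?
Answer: -433/33 ≈ -13.121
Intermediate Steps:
k = ⅛ (k = 1/8 = ⅛ ≈ 0.12500)
b(m) = -2
-866*(-1/(33*b(-1))) = -866/(-3*(-2)*11) = -866/(6*11) = -866/66 = -866*1/66 = -433/33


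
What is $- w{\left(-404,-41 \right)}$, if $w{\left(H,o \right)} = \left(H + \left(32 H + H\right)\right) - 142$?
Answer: $13878$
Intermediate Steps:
$w{\left(H,o \right)} = -142 + 34 H$ ($w{\left(H,o \right)} = \left(H + 33 H\right) - 142 = 34 H - 142 = -142 + 34 H$)
$- w{\left(-404,-41 \right)} = - (-142 + 34 \left(-404\right)) = - (-142 - 13736) = \left(-1\right) \left(-13878\right) = 13878$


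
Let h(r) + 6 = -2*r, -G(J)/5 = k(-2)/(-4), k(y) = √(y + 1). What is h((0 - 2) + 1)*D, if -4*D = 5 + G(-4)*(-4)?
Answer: 5 - 5*I ≈ 5.0 - 5.0*I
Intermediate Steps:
k(y) = √(1 + y)
G(J) = 5*I/4 (G(J) = -5*√(1 - 2)/(-4) = -5*√(-1)*(-1)/4 = -5*I*(-1)/4 = -(-5)*I/4 = 5*I/4)
h(r) = -6 - 2*r
D = -5/4 + 5*I/4 (D = -(5 + (5*I/4)*(-4))/4 = -(5 - 5*I)/4 = -5/4 + 5*I/4 ≈ -1.25 + 1.25*I)
h((0 - 2) + 1)*D = (-6 - 2*((0 - 2) + 1))*(-5/4 + 5*I/4) = (-6 - 2*(-2 + 1))*(-5/4 + 5*I/4) = (-6 - 2*(-1))*(-5/4 + 5*I/4) = (-6 + 2)*(-5/4 + 5*I/4) = -4*(-5/4 + 5*I/4) = 5 - 5*I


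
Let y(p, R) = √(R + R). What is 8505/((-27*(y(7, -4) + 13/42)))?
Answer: -171990/14281 + 1111320*I*√2/14281 ≈ -12.043 + 110.05*I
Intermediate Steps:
y(p, R) = √2*√R (y(p, R) = √(2*R) = √2*√R)
8505/((-27*(y(7, -4) + 13/42))) = 8505/((-27*(√2*√(-4) + 13/42))) = 8505/((-27*(√2*(2*I) + 13*(1/42)))) = 8505/((-27*(2*I*√2 + 13/42))) = 8505/((-27*(13/42 + 2*I*√2))) = 8505/(-117/14 - 54*I*√2)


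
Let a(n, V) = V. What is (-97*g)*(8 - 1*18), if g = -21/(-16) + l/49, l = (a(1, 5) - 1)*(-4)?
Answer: 374905/392 ≈ 956.39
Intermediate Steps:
l = -16 (l = (5 - 1)*(-4) = 4*(-4) = -16)
g = 773/784 (g = -21/(-16) - 16/49 = -21*(-1/16) - 16*1/49 = 21/16 - 16/49 = 773/784 ≈ 0.98597)
(-97*g)*(8 - 1*18) = (-97*773/784)*(8 - 1*18) = -74981*(8 - 18)/784 = -74981/784*(-10) = 374905/392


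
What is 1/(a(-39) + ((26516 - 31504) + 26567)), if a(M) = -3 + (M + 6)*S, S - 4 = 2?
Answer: 1/21378 ≈ 4.6777e-5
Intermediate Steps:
S = 6 (S = 4 + 2 = 6)
a(M) = 33 + 6*M (a(M) = -3 + (M + 6)*6 = -3 + (6 + M)*6 = -3 + (36 + 6*M) = 33 + 6*M)
1/(a(-39) + ((26516 - 31504) + 26567)) = 1/((33 + 6*(-39)) + ((26516 - 31504) + 26567)) = 1/((33 - 234) + (-4988 + 26567)) = 1/(-201 + 21579) = 1/21378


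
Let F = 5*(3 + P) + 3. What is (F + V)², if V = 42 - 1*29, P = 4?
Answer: 2601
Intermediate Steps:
V = 13 (V = 42 - 29 = 13)
F = 38 (F = 5*(3 + 4) + 3 = 5*7 + 3 = 35 + 3 = 38)
(F + V)² = (38 + 13)² = 51² = 2601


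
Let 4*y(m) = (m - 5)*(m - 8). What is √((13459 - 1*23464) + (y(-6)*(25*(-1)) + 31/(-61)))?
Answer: I*√163247834/122 ≈ 104.73*I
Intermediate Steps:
y(m) = (-8 + m)*(-5 + m)/4 (y(m) = ((m - 5)*(m - 8))/4 = ((-5 + m)*(-8 + m))/4 = ((-8 + m)*(-5 + m))/4 = (-8 + m)*(-5 + m)/4)
√((13459 - 1*23464) + (y(-6)*(25*(-1)) + 31/(-61))) = √((13459 - 1*23464) + ((10 - 13/4*(-6) + (¼)*(-6)²)*(25*(-1)) + 31/(-61))) = √((13459 - 23464) + ((10 + 39/2 + (¼)*36)*(-25) + 31*(-1/61))) = √(-10005 + ((10 + 39/2 + 9)*(-25) - 31/61)) = √(-10005 + ((77/2)*(-25) - 31/61)) = √(-10005 + (-1925/2 - 31/61)) = √(-10005 - 117487/122) = √(-1338097/122) = I*√163247834/122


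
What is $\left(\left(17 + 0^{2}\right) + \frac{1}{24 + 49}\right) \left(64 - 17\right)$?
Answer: $\frac{58374}{73} \approx 799.64$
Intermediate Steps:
$\left(\left(17 + 0^{2}\right) + \frac{1}{24 + 49}\right) \left(64 - 17\right) = \left(\left(17 + 0\right) + \frac{1}{73}\right) 47 = \left(17 + \frac{1}{73}\right) 47 = \frac{1242}{73} \cdot 47 = \frac{58374}{73}$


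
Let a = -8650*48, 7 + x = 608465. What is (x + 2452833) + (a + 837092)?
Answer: 3483183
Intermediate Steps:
x = 608458 (x = -7 + 608465 = 608458)
a = -415200
(x + 2452833) + (a + 837092) = (608458 + 2452833) + (-415200 + 837092) = 3061291 + 421892 = 3483183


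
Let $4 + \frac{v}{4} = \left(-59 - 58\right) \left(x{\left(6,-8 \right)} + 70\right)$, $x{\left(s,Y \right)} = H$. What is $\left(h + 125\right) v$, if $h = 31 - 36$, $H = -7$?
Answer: $-3540000$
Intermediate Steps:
$x{\left(s,Y \right)} = -7$
$h = -5$
$v = -29500$ ($v = -16 + 4 \left(-59 - 58\right) \left(-7 + 70\right) = -16 + 4 \left(\left(-117\right) 63\right) = -16 + 4 \left(-7371\right) = -16 - 29484 = -29500$)
$\left(h + 125\right) v = \left(-5 + 125\right) \left(-29500\right) = 120 \left(-29500\right) = -3540000$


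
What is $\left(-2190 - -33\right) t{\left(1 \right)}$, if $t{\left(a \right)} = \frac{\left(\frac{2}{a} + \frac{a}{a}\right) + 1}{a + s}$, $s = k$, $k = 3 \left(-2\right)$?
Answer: $\frac{8628}{5} \approx 1725.6$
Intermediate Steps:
$k = -6$
$s = -6$
$t{\left(a \right)} = \frac{2 + \frac{2}{a}}{-6 + a}$ ($t{\left(a \right)} = \frac{\left(\frac{2}{a} + \frac{a}{a}\right) + 1}{a - 6} = \frac{\left(\frac{2}{a} + 1\right) + 1}{-6 + a} = \frac{\left(1 + \frac{2}{a}\right) + 1}{-6 + a} = \frac{2 + \frac{2}{a}}{-6 + a}$)
$\left(-2190 - -33\right) t{\left(1 \right)} = \left(-2190 - -33\right) \frac{2 \left(1 + 1\right)}{1 \left(-6 + 1\right)} = \left(-2190 + 33\right) 2 \cdot 1 \frac{1}{-5} \cdot 2 = - 2157 \cdot 2 \cdot 1 \left(- \frac{1}{5}\right) 2 = \left(-2157\right) \left(- \frac{4}{5}\right) = \frac{8628}{5}$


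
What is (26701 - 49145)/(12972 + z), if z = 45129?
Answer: -124/321 ≈ -0.38629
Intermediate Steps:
(26701 - 49145)/(12972 + z) = (26701 - 49145)/(12972 + 45129) = -22444/58101 = -22444*1/58101 = -124/321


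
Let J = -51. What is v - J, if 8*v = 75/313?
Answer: 127779/2504 ≈ 51.030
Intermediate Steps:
v = 75/2504 (v = (75/313)/8 = (75*(1/313))/8 = (⅛)*(75/313) = 75/2504 ≈ 0.029952)
v - J = 75/2504 - 1*(-51) = 75/2504 + 51 = 127779/2504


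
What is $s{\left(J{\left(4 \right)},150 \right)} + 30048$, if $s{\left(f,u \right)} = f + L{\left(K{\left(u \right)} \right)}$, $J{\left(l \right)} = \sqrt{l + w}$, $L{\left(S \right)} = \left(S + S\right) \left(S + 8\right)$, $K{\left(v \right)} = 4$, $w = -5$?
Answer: $30144 + i \approx 30144.0 + 1.0 i$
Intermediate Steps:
$L{\left(S \right)} = 2 S \left(8 + S\right)$
$J{\left(l \right)} = \sqrt{-5 + l}$ ($J{\left(l \right)} = \sqrt{l - 5} = \sqrt{-5 + l}$)
$s{\left(f,u \right)} = 96 + f$ ($s{\left(f,u \right)} = f + 2 \cdot 4 \left(8 + 4\right) = f + 2 \cdot 4 \cdot 12 = f + 96 = 96 + f$)
$s{\left(J{\left(4 \right)},150 \right)} + 30048 = \left(96 + \sqrt{-5 + 4}\right) + 30048 = \left(96 + \sqrt{-1}\right) + 30048 = \left(96 + i\right) + 30048 = 30144 + i$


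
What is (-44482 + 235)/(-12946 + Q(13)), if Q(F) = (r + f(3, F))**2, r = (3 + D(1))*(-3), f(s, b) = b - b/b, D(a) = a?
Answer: 44247/12946 ≈ 3.4178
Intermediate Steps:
f(s, b) = -1 + b (f(s, b) = b - 1*1 = b - 1 = -1 + b)
r = -12 (r = (3 + 1)*(-3) = 4*(-3) = -12)
Q(F) = (-13 + F)**2 (Q(F) = (-12 + (-1 + F))**2 = (-13 + F)**2)
(-44482 + 235)/(-12946 + Q(13)) = (-44482 + 235)/(-12946 + (-13 + 13)**2) = -44247/(-12946 + 0**2) = -44247/(-12946 + 0) = -44247/(-12946) = -44247*(-1/12946) = 44247/12946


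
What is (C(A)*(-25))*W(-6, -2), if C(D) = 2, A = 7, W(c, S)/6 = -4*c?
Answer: -7200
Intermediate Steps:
W(c, S) = -24*c (W(c, S) = 6*(-4*c) = -24*c)
(C(A)*(-25))*W(-6, -2) = (2*(-25))*(-24*(-6)) = -50*144 = -7200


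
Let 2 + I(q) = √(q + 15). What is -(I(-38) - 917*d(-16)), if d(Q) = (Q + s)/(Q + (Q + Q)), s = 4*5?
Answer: -893/12 - I*√23 ≈ -74.417 - 4.7958*I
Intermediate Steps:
s = 20
I(q) = -2 + √(15 + q) (I(q) = -2 + √(q + 15) = -2 + √(15 + q))
d(Q) = (20 + Q)/(3*Q) (d(Q) = (Q + 20)/(Q + (Q + Q)) = (20 + Q)/(Q + 2*Q) = (20 + Q)/((3*Q)) = (20 + Q)*(1/(3*Q)) = (20 + Q)/(3*Q))
-(I(-38) - 917*d(-16)) = -((-2 + √(15 - 38)) - 917*(20 - 16)/(3*(-16))) = -((-2 + √(-23)) - 917*(-1)*4/(3*16)) = -((-2 + I*√23) - 917*(-1/12)) = -((-2 + I*√23) + 917/12) = -(893/12 + I*√23) = -893/12 - I*√23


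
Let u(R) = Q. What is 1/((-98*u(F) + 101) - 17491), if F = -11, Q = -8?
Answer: -1/16606 ≈ -6.0219e-5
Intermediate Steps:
u(R) = -8
1/((-98*u(F) + 101) - 17491) = 1/((-98*(-8) + 101) - 17491) = 1/((784 + 101) - 17491) = 1/(885 - 17491) = 1/(-16606) = -1/16606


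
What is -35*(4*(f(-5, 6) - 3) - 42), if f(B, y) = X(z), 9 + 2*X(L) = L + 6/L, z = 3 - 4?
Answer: 3010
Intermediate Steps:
z = -1
X(L) = -9/2 + L/2 + 3/L (X(L) = -9/2 + (L + 6/L)/2 = -9/2 + (L/2 + 3/L) = -9/2 + L/2 + 3/L)
f(B, y) = -8 (f(B, y) = (½)*(6 - (-9 - 1))/(-1) = (½)*(-1)*(6 - 1*(-10)) = (½)*(-1)*(6 + 10) = (½)*(-1)*16 = -8)
-35*(4*(f(-5, 6) - 3) - 42) = -35*(4*(-8 - 3) - 42) = -35*(4*(-11) - 42) = -35*(-44 - 42) = -35*(-86) = 3010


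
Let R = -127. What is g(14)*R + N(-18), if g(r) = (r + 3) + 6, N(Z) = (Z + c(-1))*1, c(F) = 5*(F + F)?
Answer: -2949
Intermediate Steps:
c(F) = 10*F (c(F) = 5*(2*F) = 10*F)
N(Z) = -10 + Z (N(Z) = (Z + 10*(-1))*1 = (Z - 10)*1 = (-10 + Z)*1 = -10 + Z)
g(r) = 9 + r (g(r) = (3 + r) + 6 = 9 + r)
g(14)*R + N(-18) = (9 + 14)*(-127) + (-10 - 18) = 23*(-127) - 28 = -2921 - 28 = -2949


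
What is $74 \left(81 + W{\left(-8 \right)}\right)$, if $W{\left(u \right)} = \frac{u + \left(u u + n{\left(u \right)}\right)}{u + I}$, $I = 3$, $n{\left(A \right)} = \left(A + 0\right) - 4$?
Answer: $\frac{26714}{5} \approx 5342.8$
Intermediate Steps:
$n{\left(A \right)} = -4 + A$ ($n{\left(A \right)} = A - 4 = -4 + A$)
$W{\left(u \right)} = \frac{-4 + u^{2} + 2 u}{3 + u}$ ($W{\left(u \right)} = \frac{u + \left(u u + \left(-4 + u\right)\right)}{u + 3} = \frac{u + \left(u^{2} + \left(-4 + u\right)\right)}{3 + u} = \frac{u + \left(-4 + u + u^{2}\right)}{3 + u} = \frac{-4 + u^{2} + 2 u}{3 + u}$)
$74 \left(81 + W{\left(-8 \right)}\right) = 74 \left(81 + \frac{-4 + \left(-8\right)^{2} + 2 \left(-8\right)}{3 - 8}\right) = 74 \left(81 + \frac{-4 + 64 - 16}{-5}\right) = 74 \left(81 - \frac{44}{5}\right) = 74 \cdot \frac{361}{5} = \frac{26714}{5}$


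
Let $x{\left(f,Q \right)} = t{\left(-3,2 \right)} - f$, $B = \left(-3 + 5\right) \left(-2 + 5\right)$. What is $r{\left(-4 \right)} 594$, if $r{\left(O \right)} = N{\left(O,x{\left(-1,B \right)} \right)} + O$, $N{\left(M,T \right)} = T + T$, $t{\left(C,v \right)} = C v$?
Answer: $-8316$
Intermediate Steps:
$B = 6$ ($B = 2 \cdot 3 = 6$)
$x{\left(f,Q \right)} = -6 - f$ ($x{\left(f,Q \right)} = \left(-3\right) 2 - f = -6 - f$)
$N{\left(M,T \right)} = 2 T$
$r{\left(O \right)} = -10 + O$ ($r{\left(O \right)} = 2 \left(-6 - -1\right) + O = 2 \left(-6 + 1\right) + O = 2 \left(-5\right) + O = -10 + O$)
$r{\left(-4 \right)} 594 = \left(-10 - 4\right) 594 = \left(-14\right) 594 = -8316$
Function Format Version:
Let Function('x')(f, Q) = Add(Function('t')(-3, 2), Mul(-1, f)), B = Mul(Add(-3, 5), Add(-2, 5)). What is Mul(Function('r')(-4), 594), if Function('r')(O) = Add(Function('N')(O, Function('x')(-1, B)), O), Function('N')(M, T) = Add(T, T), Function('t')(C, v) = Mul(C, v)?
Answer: -8316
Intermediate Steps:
B = 6 (B = Mul(2, 3) = 6)
Function('x')(f, Q) = Add(-6, Mul(-1, f)) (Function('x')(f, Q) = Add(Mul(-3, 2), Mul(-1, f)) = Add(-6, Mul(-1, f)))
Function('N')(M, T) = Mul(2, T)
Function('r')(O) = Add(-10, O) (Function('r')(O) = Add(Mul(2, Add(-6, Mul(-1, -1))), O) = Add(Mul(2, Add(-6, 1)), O) = Add(Mul(2, -5), O) = Add(-10, O))
Mul(Function('r')(-4), 594) = Mul(Add(-10, -4), 594) = Mul(-14, 594) = -8316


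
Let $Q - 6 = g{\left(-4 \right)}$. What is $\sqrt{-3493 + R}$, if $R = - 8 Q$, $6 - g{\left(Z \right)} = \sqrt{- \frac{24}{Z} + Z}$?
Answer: $\sqrt{-3589 + 8 \sqrt{2}} \approx 59.814 i$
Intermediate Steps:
$g{\left(Z \right)} = 6 - \sqrt{Z - \frac{24}{Z}}$ ($g{\left(Z \right)} = 6 - \sqrt{- \frac{24}{Z} + Z} = 6 - \sqrt{Z - \frac{24}{Z}}$)
$Q = 12 - \sqrt{2}$ ($Q = 6 + \left(6 - \sqrt{-4 - \frac{24}{-4}}\right) = 6 + \left(6 - \sqrt{-4 - -6}\right) = 6 + \left(6 - \sqrt{-4 + 6}\right) = 6 + \left(6 - \sqrt{2}\right) = 12 - \sqrt{2} \approx 10.586$)
$R = -96 + 8 \sqrt{2}$ ($R = - 8 \left(12 - \sqrt{2}\right) = -96 + 8 \sqrt{2} \approx -84.686$)
$\sqrt{-3493 + R} = \sqrt{-3493 - \left(96 - 8 \sqrt{2}\right)} = \sqrt{-3589 + 8 \sqrt{2}}$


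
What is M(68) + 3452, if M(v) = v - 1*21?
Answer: 3499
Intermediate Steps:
M(v) = -21 + v (M(v) = v - 21 = -21 + v)
M(68) + 3452 = (-21 + 68) + 3452 = 47 + 3452 = 3499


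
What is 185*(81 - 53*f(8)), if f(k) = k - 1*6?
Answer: -4625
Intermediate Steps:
f(k) = -6 + k (f(k) = k - 6 = -6 + k)
185*(81 - 53*f(8)) = 185*(81 - 53*(-6 + 8)) = 185*(81 - 53*2) = 185*(81 - 106) = 185*(-25) = -4625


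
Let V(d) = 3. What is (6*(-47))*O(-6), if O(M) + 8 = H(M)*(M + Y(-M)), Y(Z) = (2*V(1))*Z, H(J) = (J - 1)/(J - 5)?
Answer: -34404/11 ≈ -3127.6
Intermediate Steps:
H(J) = (-1 + J)/(-5 + J)
Y(Z) = 6*Z (Y(Z) = (2*3)*Z = 6*Z)
O(M) = -8 - 5*M*(-1 + M)/(-5 + M) (O(M) = -8 + ((-1 + M)/(-5 + M))*(M + 6*(-M)) = -8 + ((-1 + M)/(-5 + M))*(M - 6*M) = -8 + ((-1 + M)/(-5 + M))*(-5*M) = -8 - 5*M*(-1 + M)/(-5 + M))
(6*(-47))*O(-6) = (6*(-47))*((40 - 5*(-6)² - 3*(-6))/(-5 - 6)) = -282*(40 - 5*36 + 18)/(-11) = -(-282)*(40 - 180 + 18)/11 = -(-282)*(-122)/11 = -282*122/11 = -34404/11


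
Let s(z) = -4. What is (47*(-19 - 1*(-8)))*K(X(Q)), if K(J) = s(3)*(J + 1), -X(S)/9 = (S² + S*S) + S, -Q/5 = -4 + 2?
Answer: -3906452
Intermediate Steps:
Q = 10 (Q = -5*(-4 + 2) = -5*(-2) = 10)
X(S) = -18*S² - 9*S (X(S) = -9*((S² + S*S) + S) = -9*((S² + S²) + S) = -9*(2*S² + S) = -9*(S + 2*S²) = -18*S² - 9*S)
K(J) = -4 - 4*J (K(J) = -4*(J + 1) = -4*(1 + J) = -4 - 4*J)
(47*(-19 - 1*(-8)))*K(X(Q)) = (47*(-19 - 1*(-8)))*(-4 - (-36)*10*(1 + 2*10)) = (47*(-19 + 8))*(-4 - (-36)*10*(1 + 20)) = (47*(-11))*(-4 - (-36)*10*21) = -517*(-4 - 4*(-1890)) = -517*(-4 + 7560) = -517*7556 = -3906452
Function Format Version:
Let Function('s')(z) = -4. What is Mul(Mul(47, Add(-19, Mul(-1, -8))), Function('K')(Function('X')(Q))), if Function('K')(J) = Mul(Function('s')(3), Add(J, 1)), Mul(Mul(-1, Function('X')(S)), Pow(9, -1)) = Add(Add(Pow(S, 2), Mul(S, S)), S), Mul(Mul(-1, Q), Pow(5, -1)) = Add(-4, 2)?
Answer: -3906452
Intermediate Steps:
Q = 10 (Q = Mul(-5, Add(-4, 2)) = Mul(-5, -2) = 10)
Function('X')(S) = Add(Mul(-18, Pow(S, 2)), Mul(-9, S)) (Function('X')(S) = Mul(-9, Add(Add(Pow(S, 2), Mul(S, S)), S)) = Mul(-9, Add(Add(Pow(S, 2), Pow(S, 2)), S)) = Mul(-9, Add(Mul(2, Pow(S, 2)), S)) = Mul(-9, Add(S, Mul(2, Pow(S, 2)))) = Add(Mul(-18, Pow(S, 2)), Mul(-9, S)))
Function('K')(J) = Add(-4, Mul(-4, J)) (Function('K')(J) = Mul(-4, Add(J, 1)) = Mul(-4, Add(1, J)) = Add(-4, Mul(-4, J)))
Mul(Mul(47, Add(-19, Mul(-1, -8))), Function('K')(Function('X')(Q))) = Mul(Mul(47, Add(-19, Mul(-1, -8))), Add(-4, Mul(-4, Mul(-9, 10, Add(1, Mul(2, 10)))))) = Mul(Mul(47, Add(-19, 8)), Add(-4, Mul(-4, Mul(-9, 10, Add(1, 20))))) = Mul(Mul(47, -11), Add(-4, Mul(-4, Mul(-9, 10, 21)))) = Mul(-517, Add(-4, Mul(-4, -1890))) = Mul(-517, Add(-4, 7560)) = Mul(-517, 7556) = -3906452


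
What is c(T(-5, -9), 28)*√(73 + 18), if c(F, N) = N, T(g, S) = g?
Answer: 28*√91 ≈ 267.10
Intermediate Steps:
c(T(-5, -9), 28)*√(73 + 18) = 28*√(73 + 18) = 28*√91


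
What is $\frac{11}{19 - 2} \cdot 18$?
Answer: $\frac{198}{17} \approx 11.647$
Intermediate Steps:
$\frac{11}{19 - 2} \cdot 18 = \frac{11}{17} \cdot 18 = \frac{198}{17}$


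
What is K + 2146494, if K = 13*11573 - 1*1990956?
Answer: 305987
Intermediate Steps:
K = -1840507 (K = 150449 - 1990956 = -1840507)
K + 2146494 = -1840507 + 2146494 = 305987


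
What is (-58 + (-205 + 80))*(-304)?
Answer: 55632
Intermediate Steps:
(-58 + (-205 + 80))*(-304) = (-58 - 125)*(-304) = -183*(-304) = 55632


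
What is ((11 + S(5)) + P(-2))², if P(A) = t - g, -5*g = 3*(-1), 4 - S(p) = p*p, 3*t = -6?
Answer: 3969/25 ≈ 158.76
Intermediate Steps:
t = -2 (t = (⅓)*(-6) = -2)
S(p) = 4 - p² (S(p) = 4 - p*p = 4 - p²)
g = ⅗ (g = -3*(-1)/5 = -⅕*(-3) = ⅗ ≈ 0.60000)
P(A) = -13/5 (P(A) = -2 - 1*⅗ = -2 - ⅗ = -13/5)
((11 + S(5)) + P(-2))² = ((11 + (4 - 1*5²)) - 13/5)² = ((11 + (4 - 1*25)) - 13/5)² = ((11 + (4 - 25)) - 13/5)² = ((11 - 21) - 13/5)² = (-10 - 13/5)² = (-63/5)² = 3969/25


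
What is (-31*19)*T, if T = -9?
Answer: 5301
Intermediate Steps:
(-31*19)*T = -31*19*(-9) = -589*(-9) = 5301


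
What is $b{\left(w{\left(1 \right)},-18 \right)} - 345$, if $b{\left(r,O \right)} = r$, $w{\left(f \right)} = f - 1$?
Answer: $-345$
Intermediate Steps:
$w{\left(f \right)} = -1 + f$ ($w{\left(f \right)} = f - 1 = -1 + f$)
$b{\left(w{\left(1 \right)},-18 \right)} - 345 = \left(-1 + 1\right) - 345 = 0 - 345 = -345$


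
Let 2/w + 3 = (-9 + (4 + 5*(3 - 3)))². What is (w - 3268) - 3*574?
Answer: -54889/11 ≈ -4989.9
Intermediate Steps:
w = 1/11 (w = 2/(-3 + (-9 + (4 + 5*(3 - 3)))²) = 2/(-3 + (-9 + (4 + 5*0))²) = 2/(-3 + (-9 + (4 + 0))²) = 2/(-3 + (-9 + 4)²) = 2/(-3 + (-5)²) = 2/(-3 + 25) = 2/22 = 2*(1/22) = 1/11 ≈ 0.090909)
(w - 3268) - 3*574 = (1/11 - 3268) - 3*574 = -35947/11 - 1722 = -54889/11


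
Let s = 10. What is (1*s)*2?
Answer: 20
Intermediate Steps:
(1*s)*2 = (1*10)*2 = 10*2 = 20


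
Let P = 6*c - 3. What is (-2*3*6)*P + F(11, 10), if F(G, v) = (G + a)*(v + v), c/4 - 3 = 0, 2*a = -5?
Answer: -2314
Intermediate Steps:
a = -5/2 (a = (½)*(-5) = -5/2 ≈ -2.5000)
c = 12 (c = 12 + 4*0 = 12 + 0 = 12)
F(G, v) = 2*v*(-5/2 + G) (F(G, v) = (G - 5/2)*(v + v) = (-5/2 + G)*(2*v) = 2*v*(-5/2 + G))
P = 69 (P = 6*12 - 3 = 72 - 3 = 69)
(-2*3*6)*P + F(11, 10) = (-2*3*6)*69 + 10*(-5 + 2*11) = -6*6*69 + 10*(-5 + 22) = -36*69 + 10*17 = -2484 + 170 = -2314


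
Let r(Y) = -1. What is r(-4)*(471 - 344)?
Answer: -127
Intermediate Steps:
r(-4)*(471 - 344) = -(471 - 344) = -1*127 = -127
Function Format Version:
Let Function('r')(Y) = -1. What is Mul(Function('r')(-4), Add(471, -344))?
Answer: -127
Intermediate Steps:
Mul(Function('r')(-4), Add(471, -344)) = Mul(-1, Add(471, -344)) = Mul(-1, 127) = -127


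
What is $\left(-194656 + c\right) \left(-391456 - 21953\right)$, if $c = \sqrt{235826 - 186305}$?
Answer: $80472542304 - 413409 \sqrt{49521} \approx 8.0381 \cdot 10^{10}$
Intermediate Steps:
$c = \sqrt{49521} \approx 222.53$
$\left(-194656 + c\right) \left(-391456 - 21953\right) = \left(-194656 + \sqrt{49521}\right) \left(-391456 - 21953\right) = \left(-194656 + \sqrt{49521}\right) \left(-413409\right) = 80472542304 - 413409 \sqrt{49521}$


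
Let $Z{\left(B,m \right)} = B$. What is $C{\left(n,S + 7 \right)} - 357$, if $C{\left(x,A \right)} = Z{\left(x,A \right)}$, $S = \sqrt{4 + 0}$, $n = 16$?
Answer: $-341$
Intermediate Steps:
$S = 2$ ($S = \sqrt{4} = 2$)
$C{\left(x,A \right)} = x$
$C{\left(n,S + 7 \right)} - 357 = 16 - 357 = -341$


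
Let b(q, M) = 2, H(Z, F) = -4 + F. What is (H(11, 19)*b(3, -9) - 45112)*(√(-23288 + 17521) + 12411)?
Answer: -559512702 - 45082*I*√5767 ≈ -5.5951e+8 - 3.4236e+6*I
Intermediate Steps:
(H(11, 19)*b(3, -9) - 45112)*(√(-23288 + 17521) + 12411) = ((-4 + 19)*2 - 45112)*(√(-23288 + 17521) + 12411) = (15*2 - 45112)*(√(-5767) + 12411) = (30 - 45112)*(I*√5767 + 12411) = -45082*(12411 + I*√5767) = -559512702 - 45082*I*√5767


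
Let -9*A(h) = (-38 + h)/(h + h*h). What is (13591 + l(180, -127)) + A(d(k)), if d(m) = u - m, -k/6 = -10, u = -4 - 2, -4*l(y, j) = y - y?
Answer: 20182639/1485 ≈ 13591.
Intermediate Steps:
l(y, j) = 0 (l(y, j) = -(y - y)/4 = -¼*0 = 0)
u = -6
k = 60 (k = -6*(-10) = 60)
d(m) = -6 - m
A(h) = -(-38 + h)/(9*(h + h²)) (A(h) = -(-38 + h)/(9*(h + h*h)) = -(-38 + h)/(9*(h + h²)))
(13591 + l(180, -127)) + A(d(k)) = (13591 + 0) + (38 - (-6 - 1*60))/(9*(-6 - 1*60)*(1 + (-6 - 1*60))) = 13591 + (38 - (-6 - 60))/(9*(-6 - 60)*(1 + (-6 - 60))) = 13591 + (⅑)*(38 - 1*(-66))/(-66*(1 - 66)) = 13591 + (⅑)*(-1/66)*(38 + 66)/(-65) = 13591 + (⅑)*(-1/66)*(-1/65)*104 = 13591 + 4/1485 = 20182639/1485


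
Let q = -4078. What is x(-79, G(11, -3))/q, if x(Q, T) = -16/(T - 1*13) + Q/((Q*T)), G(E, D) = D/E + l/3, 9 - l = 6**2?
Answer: -15257/101909220 ≈ -0.00014971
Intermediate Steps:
l = -27 (l = 9 - 1*6**2 = 9 - 1*36 = 9 - 36 = -27)
G(E, D) = -9 + D/E (G(E, D) = D/E - 27/3 = D/E - 27*1/3 = D/E - 9 = -9 + D/E)
x(Q, T) = 1/T - 16/(-13 + T) (x(Q, T) = -16/(T - 13) + Q*(1/(Q*T)) = -16/(-13 + T) + 1/T = 1/T - 16/(-13 + T))
x(-79, G(11, -3))/q = ((-13 - 15*(-9 - 3/11))/((-9 - 3/11)*(-13 + (-9 - 3/11))))/(-4078) = ((-13 - 15*(-9 - 3*1/11))/((-9 - 3*1/11)*(-13 + (-9 - 3*1/11))))*(-1/4078) = ((-13 - 15*(-9 - 3/11))/((-9 - 3/11)*(-13 + (-9 - 3/11))))*(-1/4078) = ((-13 - 15*(-102/11))/((-102/11)*(-13 - 102/11)))*(-1/4078) = -11*(-13 + 1530/11)/(102*(-245/11))*(-1/4078) = -11/102*(-11/245)*1387/11*(-1/4078) = (15257/24990)*(-1/4078) = -15257/101909220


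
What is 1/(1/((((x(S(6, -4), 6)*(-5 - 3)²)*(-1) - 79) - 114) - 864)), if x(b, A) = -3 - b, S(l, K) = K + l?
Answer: -737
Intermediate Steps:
1/(1/((((x(S(6, -4), 6)*(-5 - 3)²)*(-1) - 79) - 114) - 864)) = 1/(1/(((((-3 - (-4 + 6))*(-5 - 3)²)*(-1) - 79) - 114) - 864)) = 1/(1/(((((-3 - 1*2)*(-8)²)*(-1) - 79) - 114) - 864)) = 1/(1/(((((-3 - 2)*64)*(-1) - 79) - 114) - 864)) = 1/(1/(((-5*64*(-1) - 79) - 114) - 864)) = 1/(1/(((-320*(-1) - 79) - 114) - 864)) = 1/(1/(((320 - 79) - 114) - 864)) = 1/(1/((241 - 114) - 864)) = 1/(1/(127 - 864)) = 1/(1/(-737)) = 1/(-1/737) = -737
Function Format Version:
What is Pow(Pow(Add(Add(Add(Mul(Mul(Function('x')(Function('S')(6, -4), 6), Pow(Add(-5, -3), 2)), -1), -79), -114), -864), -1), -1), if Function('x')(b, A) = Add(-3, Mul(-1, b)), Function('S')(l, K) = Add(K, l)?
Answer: -737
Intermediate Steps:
Pow(Pow(Add(Add(Add(Mul(Mul(Function('x')(Function('S')(6, -4), 6), Pow(Add(-5, -3), 2)), -1), -79), -114), -864), -1), -1) = Pow(Pow(Add(Add(Add(Mul(Mul(Add(-3, Mul(-1, Add(-4, 6))), Pow(Add(-5, -3), 2)), -1), -79), -114), -864), -1), -1) = Pow(Pow(Add(Add(Add(Mul(Mul(Add(-3, Mul(-1, 2)), Pow(-8, 2)), -1), -79), -114), -864), -1), -1) = Pow(Pow(Add(Add(Add(Mul(Mul(Add(-3, -2), 64), -1), -79), -114), -864), -1), -1) = Pow(Pow(Add(Add(Add(Mul(Mul(-5, 64), -1), -79), -114), -864), -1), -1) = Pow(Pow(Add(Add(Add(Mul(-320, -1), -79), -114), -864), -1), -1) = Pow(Pow(Add(Add(Add(320, -79), -114), -864), -1), -1) = Pow(Pow(Add(Add(241, -114), -864), -1), -1) = Pow(Pow(Add(127, -864), -1), -1) = Pow(Pow(-737, -1), -1) = Pow(Rational(-1, 737), -1) = -737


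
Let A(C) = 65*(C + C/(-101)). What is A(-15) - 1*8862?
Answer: -992562/101 ≈ -9827.3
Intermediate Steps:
A(C) = 6500*C/101 (A(C) = 65*(C + C*(-1/101)) = 65*(C - C/101) = 65*(100*C/101) = 6500*C/101)
A(-15) - 1*8862 = (6500/101)*(-15) - 1*8862 = -97500/101 - 8862 = -992562/101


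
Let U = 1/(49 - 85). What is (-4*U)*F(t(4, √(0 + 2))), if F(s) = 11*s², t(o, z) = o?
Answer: 176/9 ≈ 19.556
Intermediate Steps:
U = -1/36 (U = 1/(-36) = -1/36 ≈ -0.027778)
(-4*U)*F(t(4, √(0 + 2))) = (-4*(-1/36))*(11*4²) = (11*16)/9 = (⅑)*176 = 176/9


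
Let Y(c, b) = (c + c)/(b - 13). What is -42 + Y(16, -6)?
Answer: -830/19 ≈ -43.684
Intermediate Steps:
Y(c, b) = 2*c/(-13 + b) (Y(c, b) = (2*c)/(-13 + b) = 2*c/(-13 + b))
-42 + Y(16, -6) = -42 + 2*16/(-13 - 6) = -42 + 2*16/(-19) = -42 + 2*16*(-1/19) = -42 - 32/19 = -830/19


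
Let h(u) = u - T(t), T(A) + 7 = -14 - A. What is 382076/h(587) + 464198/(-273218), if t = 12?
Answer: 13012779726/21174395 ≈ 614.55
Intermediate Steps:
T(A) = -21 - A (T(A) = -7 + (-14 - A) = -21 - A)
h(u) = 33 + u (h(u) = u - (-21 - 1*12) = u - (-21 - 12) = u - 1*(-33) = u + 33 = 33 + u)
382076/h(587) + 464198/(-273218) = 382076/(33 + 587) + 464198/(-273218) = 382076/620 + 464198*(-1/273218) = 382076*(1/620) - 232099/136609 = 95519/155 - 232099/136609 = 13012779726/21174395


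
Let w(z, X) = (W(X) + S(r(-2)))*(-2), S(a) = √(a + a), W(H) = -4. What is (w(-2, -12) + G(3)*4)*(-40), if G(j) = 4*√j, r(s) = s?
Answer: -320 - 640*√3 + 160*I ≈ -1428.5 + 160.0*I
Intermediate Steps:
S(a) = √2*√a (S(a) = √(2*a) = √2*√a)
w(z, X) = 8 - 4*I (w(z, X) = (-4 + √2*√(-2))*(-2) = (-4 + √2*(I*√2))*(-2) = (-4 + 2*I)*(-2) = 8 - 4*I)
(w(-2, -12) + G(3)*4)*(-40) = ((8 - 4*I) + (4*√3)*4)*(-40) = ((8 - 4*I) + 16*√3)*(-40) = (8 - 4*I + 16*√3)*(-40) = -320 - 640*√3 + 160*I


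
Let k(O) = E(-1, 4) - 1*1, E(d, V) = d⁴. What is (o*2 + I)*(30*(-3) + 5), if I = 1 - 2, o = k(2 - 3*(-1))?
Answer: 85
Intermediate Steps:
k(O) = 0 (k(O) = (-1)⁴ - 1*1 = 1 - 1 = 0)
o = 0
I = -1
(o*2 + I)*(30*(-3) + 5) = (0*2 - 1)*(30*(-3) + 5) = (0 - 1)*(-90 + 5) = -1*(-85) = 85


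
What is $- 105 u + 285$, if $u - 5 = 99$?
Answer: $-10635$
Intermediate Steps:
$u = 104$ ($u = 5 + 99 = 104$)
$- 105 u + 285 = \left(-105\right) 104 + 285 = -10920 + 285 = -10635$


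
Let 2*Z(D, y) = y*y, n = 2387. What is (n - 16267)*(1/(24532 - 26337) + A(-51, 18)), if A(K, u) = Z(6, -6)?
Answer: -90189464/361 ≈ -2.4983e+5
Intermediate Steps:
Z(D, y) = y²/2 (Z(D, y) = (y*y)/2 = y²/2)
A(K, u) = 18 (A(K, u) = (½)*(-6)² = (½)*36 = 18)
(n - 16267)*(1/(24532 - 26337) + A(-51, 18)) = (2387 - 16267)*(1/(24532 - 26337) + 18) = -13880*(1/(-1805) + 18) = -13880*(-1/1805 + 18) = -13880*32489/1805 = -90189464/361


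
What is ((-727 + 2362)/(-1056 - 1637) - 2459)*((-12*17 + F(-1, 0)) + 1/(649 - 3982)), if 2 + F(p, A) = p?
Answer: 4569917766904/8975769 ≈ 5.0914e+5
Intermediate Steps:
F(p, A) = -2 + p
((-727 + 2362)/(-1056 - 1637) - 2459)*((-12*17 + F(-1, 0)) + 1/(649 - 3982)) = ((-727 + 2362)/(-1056 - 1637) - 2459)*((-12*17 + (-2 - 1)) + 1/(649 - 3982)) = (1635/(-2693) - 2459)*((-204 - 3) + 1/(-3333)) = (1635*(-1/2693) - 2459)*(-207 - 1/3333) = (-1635/2693 - 2459)*(-689932/3333) = -6623722/2693*(-689932/3333) = 4569917766904/8975769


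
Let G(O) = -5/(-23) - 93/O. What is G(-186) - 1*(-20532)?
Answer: 944505/46 ≈ 20533.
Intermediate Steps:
G(O) = 5/23 - 93/O (G(O) = -5*(-1/23) - 93/O = 5/23 - 93/O)
G(-186) - 1*(-20532) = (5/23 - 93/(-186)) - 1*(-20532) = (5/23 - 93*(-1/186)) + 20532 = (5/23 + ½) + 20532 = 33/46 + 20532 = 944505/46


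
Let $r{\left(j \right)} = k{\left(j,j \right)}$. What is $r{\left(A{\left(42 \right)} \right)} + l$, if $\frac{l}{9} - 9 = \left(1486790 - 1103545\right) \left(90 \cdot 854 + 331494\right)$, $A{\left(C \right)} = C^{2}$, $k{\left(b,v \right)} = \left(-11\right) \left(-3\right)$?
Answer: $1408496658684$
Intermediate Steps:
$k{\left(b,v \right)} = 33$
$r{\left(j \right)} = 33$
$l = 1408496658651$ ($l = 81 + 9 \left(1486790 - 1103545\right) \left(90 \cdot 854 + 331494\right) = 81 + 9 \cdot 383245 \left(76860 + 331494\right) = 81 + 9 \cdot 383245 \cdot 408354 = 81 + 9 \cdot 156499628730 = 81 + 1408496658570 = 1408496658651$)
$r{\left(A{\left(42 \right)} \right)} + l = 33 + 1408496658651 = 1408496658684$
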